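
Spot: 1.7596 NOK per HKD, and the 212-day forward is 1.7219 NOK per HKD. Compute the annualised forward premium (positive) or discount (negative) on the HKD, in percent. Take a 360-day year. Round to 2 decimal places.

T = 212/360 years.
Period premium: (1.7219 − 1.7596)/1.7596 = -0.0214253.
Per annum: -0.0214253 / (212/360) = -0.036383 = -3.64%.

-3.64%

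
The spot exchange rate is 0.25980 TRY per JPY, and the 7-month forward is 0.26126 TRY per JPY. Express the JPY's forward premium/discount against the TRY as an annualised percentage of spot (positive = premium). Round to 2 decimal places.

T = 7/12 years.
(F − S)/S = (0.26126 − 0.2598)/0.2598 = 0.0056197.
Per annum: 0.0056197 / (7/12) = 0.009634 = 0.96%.

+0.96%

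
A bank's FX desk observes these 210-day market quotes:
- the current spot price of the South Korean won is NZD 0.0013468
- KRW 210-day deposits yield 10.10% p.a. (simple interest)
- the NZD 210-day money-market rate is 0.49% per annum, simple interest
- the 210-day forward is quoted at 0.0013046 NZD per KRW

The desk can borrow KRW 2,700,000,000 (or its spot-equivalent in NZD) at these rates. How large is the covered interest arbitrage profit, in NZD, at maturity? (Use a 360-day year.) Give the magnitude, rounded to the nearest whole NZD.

NZD 83,195

T = 210/360 years.
Invest the KRW and cover forward: 2,700,000,000 × 1.058916667 × 0.0013046 = NZD 3,729,949.25.
Convert at spot and invest in NZD: 2,700,000,000 × 0.0013468 × 1.002858333 = NZD 3,646,753.93.
The quoted forward overvalues KRW, so borrow NZD, buy KRW at spot, deposit the KRW at 10.10%, and sell the proceeds forward at 0.0013046.
Arbitrage profit = |3,729,949.25 − 3,646,753.93| = NZD 83,195.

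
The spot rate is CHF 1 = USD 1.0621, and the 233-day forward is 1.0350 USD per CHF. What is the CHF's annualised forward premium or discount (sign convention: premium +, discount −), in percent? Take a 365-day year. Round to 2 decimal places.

-4.00%

T = 233/365 years.
Period premium: (1.0350 − 1.0621)/1.0621 = -0.0255155.
Annualise by dividing by T: -0.0255155 / (233/365) = -0.039971 → -4.00%.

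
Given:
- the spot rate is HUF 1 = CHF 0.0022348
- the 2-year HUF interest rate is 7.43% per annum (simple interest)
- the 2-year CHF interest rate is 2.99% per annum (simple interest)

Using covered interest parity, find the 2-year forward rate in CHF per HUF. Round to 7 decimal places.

T = 2 years.
Growth of 1 CHF over T: 1 + 0.0299×2 = 1.059800.
HUF growth factor: 1 + 0.0743×2 = 1.148600.
So F = 0.0022348 × 1.059800 / 1.148600 = 0.002062024 (CHF/HUF).

0.0020620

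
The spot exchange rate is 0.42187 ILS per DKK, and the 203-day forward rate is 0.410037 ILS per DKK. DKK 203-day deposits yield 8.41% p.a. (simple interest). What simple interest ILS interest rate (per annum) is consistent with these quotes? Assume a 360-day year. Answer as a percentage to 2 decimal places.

T = 203/360 years.
By CIP, F/S equals the ILS-to-DKK growth ratio: 0.410037/0.42187 = 0.9719511.
The DKK side grows by 1 + 0.0841×203/360 = 1.0474231.
So the ILS growth factor = 1.018044.
r = (1.018044 − 1)/(203/360) = 0.031999 → 3.20%.

3.20%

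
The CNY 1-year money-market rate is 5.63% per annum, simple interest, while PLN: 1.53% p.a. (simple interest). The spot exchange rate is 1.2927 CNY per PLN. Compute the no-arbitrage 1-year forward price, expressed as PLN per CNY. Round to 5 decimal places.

T = 1 year.
CNY growth factor: 1 + 0.0563×1 = 1.056300.
PLN accumulates by 1 + 0.0153×1 = 1.015300.
Forward (CNY per PLN) = 1.2927 × 1.056300 / 1.015300 = 1.344902.
Quoted the other way: 1/1.344902 = 0.74355 PLN per CNY.

0.74355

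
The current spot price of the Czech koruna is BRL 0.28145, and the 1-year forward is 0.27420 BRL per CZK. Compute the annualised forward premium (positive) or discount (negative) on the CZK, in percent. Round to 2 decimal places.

T = 1 year.
CZK trades forward at -2.57595% vs spot over the period.
Annualise by dividing by T: -0.0257595 / 1 = -0.025760 → -2.58%.

-2.58%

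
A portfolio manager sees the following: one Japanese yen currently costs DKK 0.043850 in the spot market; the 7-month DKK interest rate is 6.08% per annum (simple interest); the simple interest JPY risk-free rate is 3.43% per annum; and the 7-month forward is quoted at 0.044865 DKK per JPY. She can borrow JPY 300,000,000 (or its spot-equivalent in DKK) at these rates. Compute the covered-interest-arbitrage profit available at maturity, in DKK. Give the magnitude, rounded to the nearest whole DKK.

DKK 107,238

T = 7/12 years.
Invest the JPY and cover forward: 300,000,000 × 1.0200083333 × 0.044865 = DKK 13,728,802.16.
Convert at spot and invest in DKK: 300,000,000 × 0.043850 × 1.0354666667 = DKK 13,621,564.00.
The quoted forward overvalues JPY, so borrow DKK, buy JPY at spot, deposit the JPY at 3.43%, and sell the proceeds forward at 0.044865.
The gap between the two covered legs is DKK 107,238.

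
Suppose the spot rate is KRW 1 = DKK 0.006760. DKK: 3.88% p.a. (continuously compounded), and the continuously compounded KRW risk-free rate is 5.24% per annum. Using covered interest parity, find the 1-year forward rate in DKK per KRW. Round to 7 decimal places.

0.0066687

T = 1 year.
Growth of 1 DKK over T: e^(0.0388×1) = 1.0395626.
KRW accumulates by e^(0.0524×1) = 1.0537972.
Forward (DKK per KRW) = 0.00676 × 1.0395626 / 1.0537972 = 0.006668687.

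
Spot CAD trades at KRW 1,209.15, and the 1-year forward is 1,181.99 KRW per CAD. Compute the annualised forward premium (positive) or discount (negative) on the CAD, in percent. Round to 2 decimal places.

T = 1 year.
(F − S)/S = (1181.99 − 1209.15)/1209.15 = -0.0224621.
Annualise by dividing by T: -0.0224621 / 1 = -0.022462 → -2.25%.

-2.25%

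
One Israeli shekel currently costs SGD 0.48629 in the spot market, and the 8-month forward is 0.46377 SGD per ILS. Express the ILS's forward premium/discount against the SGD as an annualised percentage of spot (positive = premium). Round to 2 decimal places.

T = 8/12 years.
ILS trades forward at -4.63098% vs spot over the period.
Annualise by dividing by T: -0.0463098 / (8/12) = -0.069465 → -6.95%.

-6.95%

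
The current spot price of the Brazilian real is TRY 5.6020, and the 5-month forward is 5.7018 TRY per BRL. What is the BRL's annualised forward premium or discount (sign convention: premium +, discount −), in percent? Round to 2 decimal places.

T = 5/12 years.
BRL trades forward at +1.78151% vs spot over the period.
Annualise by dividing by T: 0.0178151 / (5/12) = 0.042756 → 4.28%.

+4.28%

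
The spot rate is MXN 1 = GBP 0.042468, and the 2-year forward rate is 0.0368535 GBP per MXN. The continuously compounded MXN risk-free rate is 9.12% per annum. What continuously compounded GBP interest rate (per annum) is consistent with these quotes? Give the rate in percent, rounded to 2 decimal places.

2.03%

T = 2 years.
CIP gives F = S · g_GBP/g_MXN, so g_GBP/g_MXN = 0.0368535/0.042468 = 0.8677946.
The MXN side grows by e^(0.0912×2) = 1.2000941.
That pins the GBP growth at 1.0414352.
Take logs: ln 1.0414352 / 2 = 0.020300, so 2.03%.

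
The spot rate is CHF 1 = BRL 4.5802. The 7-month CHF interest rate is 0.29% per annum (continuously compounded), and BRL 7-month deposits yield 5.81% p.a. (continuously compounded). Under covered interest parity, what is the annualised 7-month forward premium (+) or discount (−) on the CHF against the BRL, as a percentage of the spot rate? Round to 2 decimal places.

+5.61%

T = 7/12 years.
F = S · g_BRL/g_CHF = 4.5802 × 1.0344725/1.0016931 = 4.7300824.
(F − S)/S ÷ T = (4.7300824 − 4.5802)/4.5802/(7/12) = 0.056098 → 5.61%.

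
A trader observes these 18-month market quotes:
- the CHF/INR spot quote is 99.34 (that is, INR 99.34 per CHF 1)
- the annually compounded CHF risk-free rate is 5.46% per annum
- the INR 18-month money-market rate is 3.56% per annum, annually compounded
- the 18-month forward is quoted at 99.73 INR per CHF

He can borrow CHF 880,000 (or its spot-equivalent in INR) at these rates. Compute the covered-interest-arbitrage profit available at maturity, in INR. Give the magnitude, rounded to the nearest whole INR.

T = 18/12 years.
Route A — deposit CHF, sell forward: 880,000 × 1.0830079646 × 99.73 = INR 95,047,378.19.
Route B — convert at spot, deposit INR: 880,000 × 99.34 × 1.0538724771 = INR 92,128,688.85.
The quoted forward overvalues CHF, so borrow INR, buy CHF at spot, deposit the CHF at 5.46%, and sell the proceeds forward at 99.73.
The gap between the two covered legs is INR 2,918,689.

INR 2,918,689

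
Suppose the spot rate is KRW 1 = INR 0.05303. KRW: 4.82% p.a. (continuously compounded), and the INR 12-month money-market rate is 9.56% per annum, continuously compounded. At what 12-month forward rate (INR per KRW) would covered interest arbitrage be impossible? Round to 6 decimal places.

0.055604

T = 1 year.
Growth of 1 INR over T: e^(0.0956×1) = 1.1003188.
KRW accumulates by e^(0.0482×1) = 1.0493805.
CIP: F = S · (grow INR)/(grow KRW) = 0.05303 × 1.1003188/1.0493805 = 0.05560415 INR per KRW.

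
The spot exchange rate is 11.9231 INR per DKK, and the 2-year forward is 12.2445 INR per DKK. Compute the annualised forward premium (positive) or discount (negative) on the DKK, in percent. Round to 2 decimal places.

+1.35%

T = 2 years.
Period premium: (12.2445 − 11.9231)/11.9231 = 0.0269561.
×(1/T) gives 1.35% p.a.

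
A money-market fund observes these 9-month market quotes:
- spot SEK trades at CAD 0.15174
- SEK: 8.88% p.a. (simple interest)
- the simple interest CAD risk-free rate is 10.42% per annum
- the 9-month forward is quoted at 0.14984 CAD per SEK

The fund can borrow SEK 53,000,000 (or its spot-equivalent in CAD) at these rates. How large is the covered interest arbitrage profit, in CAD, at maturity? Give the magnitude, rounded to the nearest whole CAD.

CAD 200,294

T = 9/12 years.
Keep in SEK, deliver into the forward: 53,000,000·1.066600·0.14984 = CAD 8,470,425.23.
Swap to CAD now, deposit: 53,000,000·0.15174·1.078150 = CAD 8,670,719.49.
The quoted forward undervalues SEK, so borrow SEK, convert to CAD at spot, deposit the CAD at 10.42%, and buy SEK forward at 0.14984 to cover the loan.
Arbitrage profit = |8,470,425.23 − 8,670,719.49| = CAD 200,294.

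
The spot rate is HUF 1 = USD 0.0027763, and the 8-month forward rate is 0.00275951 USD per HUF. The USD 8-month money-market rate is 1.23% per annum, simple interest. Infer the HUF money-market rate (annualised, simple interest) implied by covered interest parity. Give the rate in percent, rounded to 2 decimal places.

T = 8/12 years.
By CIP, F/S equals the USD-to-HUF growth ratio: 0.00275951/0.0027763 = 0.9939524.
The USD side grows by 1 + 0.0123×8/12 = 1.008200.
So the HUF growth factor = 1.0143343.
r = (1.0143343 − 1)/(8/12) = 0.021501 → 2.15%.

2.15%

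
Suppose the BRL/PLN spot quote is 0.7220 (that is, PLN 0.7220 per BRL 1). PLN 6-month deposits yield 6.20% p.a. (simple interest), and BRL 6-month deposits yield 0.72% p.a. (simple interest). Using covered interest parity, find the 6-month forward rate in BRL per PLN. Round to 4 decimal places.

1.3482

T = 6/12 years.
PLN accumulates by 1 + 0.0620×6/12 = 1.031000.
Growth of 1 BRL over T: 1 + 0.0072×6/12 = 1.003600.
So F = 0.722 × 1.031000 / 1.003600 = 0.7417118 (PLN/BRL).
Quoted the other way: 1/0.7417118 = 1.3482 BRL per PLN.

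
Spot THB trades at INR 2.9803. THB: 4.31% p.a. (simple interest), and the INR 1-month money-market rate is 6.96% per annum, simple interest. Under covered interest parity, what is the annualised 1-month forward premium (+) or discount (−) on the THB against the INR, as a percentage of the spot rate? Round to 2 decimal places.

T = 1/12 years.
F = S · g_INR/g_THB = 2.9803 × 1.005800/1.0035917 = 2.9868578.
(F − S)/S ÷ T = (2.9868578 − 2.9803)/2.9803/(1/12) = 0.026405 → 2.64%.

+2.64%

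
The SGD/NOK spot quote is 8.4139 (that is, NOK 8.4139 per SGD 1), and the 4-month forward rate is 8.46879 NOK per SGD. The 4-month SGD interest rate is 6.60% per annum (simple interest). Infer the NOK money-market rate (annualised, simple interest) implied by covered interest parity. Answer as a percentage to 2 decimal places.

T = 4/12 years.
By CIP, F/S equals the NOK-to-SGD growth ratio: 8.46879/8.4139 = 1.0065237.
The SGD side grows by 1 + 0.0660×4/12 = 1.022000.
That pins the NOK growth at 1.0286672.
(1.0286672 − 1)/T = 0.086002, i.e. 8.60%.

8.60%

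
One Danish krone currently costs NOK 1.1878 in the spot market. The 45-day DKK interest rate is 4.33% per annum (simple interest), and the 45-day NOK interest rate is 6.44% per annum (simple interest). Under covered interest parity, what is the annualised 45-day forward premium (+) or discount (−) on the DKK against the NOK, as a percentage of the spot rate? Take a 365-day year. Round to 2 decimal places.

+2.10%

T = 45/365 years.
CIP forward (NOK per DKK) = 1.1878 × 1.0079397/1.0053384 = 1.1908734.
(F − S)/S ÷ T = (1.1908734 − 1.1878)/1.1878/(45/365) = 0.020987 → 2.10%.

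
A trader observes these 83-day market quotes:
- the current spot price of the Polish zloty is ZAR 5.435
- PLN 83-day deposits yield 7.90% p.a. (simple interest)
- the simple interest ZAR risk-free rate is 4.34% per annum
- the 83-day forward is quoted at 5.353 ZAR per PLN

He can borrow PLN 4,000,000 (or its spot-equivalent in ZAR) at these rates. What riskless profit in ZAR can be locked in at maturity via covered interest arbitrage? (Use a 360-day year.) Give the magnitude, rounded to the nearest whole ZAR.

ZAR 155,537

T = 83/360 years.
Invest the PLN and cover forward: 4,000,000 × 1.0182138889 × 5.353 = ZAR 21,801,995.79.
Convert at spot and invest in ZAR: 4,000,000 × 5.435 × 1.0100061111 = ZAR 21,957,532.86.
The quoted forward undervalues PLN, so borrow PLN, convert to ZAR at spot, deposit the ZAR at 4.34%, and buy PLN forward at 5.353 to cover the loan.
Profit = 21,957,532.86 − 21,801,995.79 = ZAR 155,537.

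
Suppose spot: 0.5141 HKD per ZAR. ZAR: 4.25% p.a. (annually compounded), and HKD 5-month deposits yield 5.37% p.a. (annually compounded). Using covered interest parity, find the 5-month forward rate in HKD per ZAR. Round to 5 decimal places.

T = 5/12 years.
HKD growth factor: (1 + 0.0537)^(5/12) = 1.0220342.
Growth of 1 ZAR over T: (1 + 0.0425)^(5/12) = 1.0174936.
CIP: F = S · (grow HKD)/(grow ZAR) = 0.5141 × 1.0220342/1.0174936 = 0.5163942 HKD per ZAR.

0.51639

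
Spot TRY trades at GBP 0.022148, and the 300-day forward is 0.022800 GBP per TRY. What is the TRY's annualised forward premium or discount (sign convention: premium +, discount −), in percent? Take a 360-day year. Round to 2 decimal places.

+3.53%

T = 300/360 years.
(F − S)/S = (0.022800 − 0.022148)/0.022148 = 0.0294383.
Annualise by dividing by T: 0.0294383 / (300/360) = 0.035326 → 3.53%.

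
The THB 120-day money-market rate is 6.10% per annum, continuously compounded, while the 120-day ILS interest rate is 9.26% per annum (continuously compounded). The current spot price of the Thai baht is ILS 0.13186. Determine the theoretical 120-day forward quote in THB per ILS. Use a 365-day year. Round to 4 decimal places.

T = 120/365 years.
Growth of 1 ILS over T: e^(0.0926×120/365) = 1.030912.
Growth of 1 THB over T: e^(0.0610×120/365) = 1.0202572.
Forward (ILS per THB) = 0.13186 × 1.030912 / 1.0202572 = 0.1332370.
Quoted the other way: 1/0.1332370 = 7.5054 THB per ILS.

7.5054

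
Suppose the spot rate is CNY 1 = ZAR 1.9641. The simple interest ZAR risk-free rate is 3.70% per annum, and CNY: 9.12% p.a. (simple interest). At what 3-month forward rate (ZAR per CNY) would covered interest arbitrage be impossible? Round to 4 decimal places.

T = 3/12 years.
Growth of 1 ZAR over T: 1 + 0.0370×3/12 = 1.009250.
CNY accumulates by 1 + 0.0912×3/12 = 1.022800.
CIP: F = S · (grow ZAR)/(grow CNY) = 1.9641 × 1.009250/1.022800 = 1.938080 ZAR per CNY.

1.9381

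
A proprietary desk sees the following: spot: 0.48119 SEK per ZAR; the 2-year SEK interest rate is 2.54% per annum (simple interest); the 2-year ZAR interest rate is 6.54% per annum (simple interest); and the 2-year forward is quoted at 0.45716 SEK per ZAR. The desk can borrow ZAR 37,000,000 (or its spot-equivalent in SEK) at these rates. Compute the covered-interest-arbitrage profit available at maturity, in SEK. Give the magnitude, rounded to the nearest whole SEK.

T = 2 years.
Route A — deposit ZAR, sell forward: 37,000,000 × 1.130800 × 0.45716 = SEK 19,127,391.54.
Route B — convert at spot, deposit SEK: 37,000,000 × 0.48119 × 1.050800 = SEK 18,708,474.72.
The quoted forward overvalues ZAR, so borrow SEK, buy ZAR at spot, deposit the ZAR at 6.54%, and sell the proceeds forward at 0.45716.
The gap between the two covered legs is SEK 418,917.

SEK 418,917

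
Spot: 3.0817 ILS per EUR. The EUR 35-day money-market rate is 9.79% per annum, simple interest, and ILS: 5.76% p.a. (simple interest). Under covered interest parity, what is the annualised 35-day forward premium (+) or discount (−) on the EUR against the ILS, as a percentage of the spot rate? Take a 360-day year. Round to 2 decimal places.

-3.99%

T = 35/360 years.
No-arbitrage forward: 3.0817 × 1.005600 / 1.0095181 = 3.0697394 ILS/EUR.
Annualised premium = (F − S)/S × (1/T) = (3.0697394 − 3.0817)/3.0817 ÷ (35/360) = -3.99%.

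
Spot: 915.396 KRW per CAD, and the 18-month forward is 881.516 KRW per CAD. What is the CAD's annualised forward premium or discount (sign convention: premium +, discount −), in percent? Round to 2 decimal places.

T = 18/12 years.
CAD trades forward at -3.70113% vs spot over the period.
Per annum: -0.0370113 / (18/12) = -0.024674 = -2.47%.

-2.47%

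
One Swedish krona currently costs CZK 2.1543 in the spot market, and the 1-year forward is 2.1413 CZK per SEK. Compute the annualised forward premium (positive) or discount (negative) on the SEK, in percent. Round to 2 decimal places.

T = 1 year.
SEK trades forward at -0.60344% vs spot over the period.
Per annum: -0.0060344 / 1 = -0.006034 = -0.60%.

-0.60%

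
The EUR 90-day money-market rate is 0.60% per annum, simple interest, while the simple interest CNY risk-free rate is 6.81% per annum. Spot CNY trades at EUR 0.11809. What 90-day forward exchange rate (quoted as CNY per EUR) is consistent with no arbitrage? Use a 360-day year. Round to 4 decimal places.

8.5994

T = 90/360 years.
Growth of 1 EUR over T: 1 + 0.0060×90/360 = 1.001500.
CNY accumulates by 1 + 0.0681×90/360 = 1.017025.
Forward (EUR per CNY) = 0.11809 × 1.001500 / 1.017025 = 0.1162873.
Invert for CNY per EUR: 1 / 0.1162873 = 8.5994.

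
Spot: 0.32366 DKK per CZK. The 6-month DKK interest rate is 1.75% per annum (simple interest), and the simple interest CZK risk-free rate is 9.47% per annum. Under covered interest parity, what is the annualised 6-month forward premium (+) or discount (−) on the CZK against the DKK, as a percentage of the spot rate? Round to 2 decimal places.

-7.37%

T = 6/12 years.
CIP forward (DKK per CZK) = 0.32366 × 1.008750/1.047350 = 0.31173154.
(F − S)/S ÷ T = (0.31173154 − 0.32366)/0.32366/(6/12) = -0.073710 → -7.37%.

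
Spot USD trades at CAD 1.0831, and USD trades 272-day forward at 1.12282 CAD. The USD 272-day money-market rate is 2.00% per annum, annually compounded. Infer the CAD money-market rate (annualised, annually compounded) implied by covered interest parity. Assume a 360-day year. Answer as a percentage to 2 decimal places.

T = 272/360 years.
CIP gives F = S · g_CAD/g_USD, so g_CAD/g_USD = 1.12282/1.0831 = 1.0366725.
The USD side grows by (1 + 0.0200)^(272/360) = 1.0150745.
So the CAD growth factor = 1.0522998.
Annualise: 1.0522998^(360/272) − 1 = 0.069799 = 6.98%.

6.98%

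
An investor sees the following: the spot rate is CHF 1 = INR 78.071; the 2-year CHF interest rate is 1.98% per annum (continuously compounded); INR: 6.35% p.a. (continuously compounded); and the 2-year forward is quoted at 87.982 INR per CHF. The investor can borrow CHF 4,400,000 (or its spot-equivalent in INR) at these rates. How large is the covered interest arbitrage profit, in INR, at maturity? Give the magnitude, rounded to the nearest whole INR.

INR 12,728,539

T = 2 years.
Keep in CHF, deliver into the forward: 4,400,000·1.04039453314·87.982 = INR 402,758,363.98.
Swap to INR now, deposit: 4,400,000·78.071·1.13541701778 = INR 390,029,824.78.
The quoted forward overvalues CHF, so borrow INR, buy CHF at spot, deposit the CHF at 1.98%, and sell the proceeds forward at 87.982.
Profit = 402,758,363.98 − 390,029,824.78 = INR 12,728,539.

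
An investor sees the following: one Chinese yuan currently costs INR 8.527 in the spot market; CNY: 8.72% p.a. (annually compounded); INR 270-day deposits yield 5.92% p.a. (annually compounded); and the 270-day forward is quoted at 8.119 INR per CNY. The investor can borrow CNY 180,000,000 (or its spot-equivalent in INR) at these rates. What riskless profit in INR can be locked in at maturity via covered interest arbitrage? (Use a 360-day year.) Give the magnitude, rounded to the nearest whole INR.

T = 270/360 years.
Route A — deposit CNY, sell forward: 180,000,000 × 1.064711837989 × 8.119 = INR 1,555,991,174.27.
Route B — convert at spot, deposit INR: 180,000,000 × 8.527 × 1.044079284569 = INR 1,602,515,530.71.
The quoted forward undervalues CNY, so borrow CNY, convert to INR at spot, deposit the INR at 5.92%, and buy CNY forward at 8.119 to cover the loan.
Arbitrage profit = |1,555,991,174.27 − 1,602,515,530.71| = INR 46,524,356.

INR 46,524,356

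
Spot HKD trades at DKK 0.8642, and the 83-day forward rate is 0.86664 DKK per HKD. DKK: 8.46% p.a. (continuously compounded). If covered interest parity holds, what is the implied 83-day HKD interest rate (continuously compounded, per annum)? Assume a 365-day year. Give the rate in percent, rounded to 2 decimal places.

T = 83/365 years.
CIP gives F = S · g_DKK/g_HKD, so g_DKK/g_HKD = 0.86664/0.8642 = 1.0028234.
DKK growth factor: e^(0.0846×83/365) = 1.019424.
Hence g_HKD = 1.0165539.
r = ln(1.0165539)/(83/365) = 0.072201 → 7.22%.

7.22%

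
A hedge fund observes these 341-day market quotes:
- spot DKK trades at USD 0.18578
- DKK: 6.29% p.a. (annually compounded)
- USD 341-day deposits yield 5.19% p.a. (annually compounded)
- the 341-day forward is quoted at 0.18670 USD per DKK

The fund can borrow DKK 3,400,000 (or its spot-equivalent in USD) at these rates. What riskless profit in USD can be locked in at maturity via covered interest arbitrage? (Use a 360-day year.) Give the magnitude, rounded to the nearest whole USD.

T = 341/360 years.
Invest the DKK and cover forward: 3,400,000 × 1.0594835 × 0.18670 = USD 672,538.94.
Convert at spot and invest in USD: 3,400,000 × 0.18578 × 1.0490947 = USD 662,662.77.
The quoted forward overvalues DKK, so borrow USD, buy DKK at spot, deposit the DKK at 6.29%, and sell the proceeds forward at 0.18670.
Arbitrage profit = |672,538.94 − 662,662.77| = USD 9,876.

USD 9,876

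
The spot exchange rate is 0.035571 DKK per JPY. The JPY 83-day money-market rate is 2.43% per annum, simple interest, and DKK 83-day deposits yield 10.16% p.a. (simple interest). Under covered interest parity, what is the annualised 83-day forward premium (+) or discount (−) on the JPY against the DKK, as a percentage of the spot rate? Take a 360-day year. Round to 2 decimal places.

+7.69%

T = 83/360 years.
F = S · g_DKK/g_JPY = 0.035571 × 1.0234244/1.0056025 = 0.036201411.
(F − S)/S ÷ T = (0.036201411 − 0.035571)/0.035571/(83/360) = 0.076869 → 7.69%.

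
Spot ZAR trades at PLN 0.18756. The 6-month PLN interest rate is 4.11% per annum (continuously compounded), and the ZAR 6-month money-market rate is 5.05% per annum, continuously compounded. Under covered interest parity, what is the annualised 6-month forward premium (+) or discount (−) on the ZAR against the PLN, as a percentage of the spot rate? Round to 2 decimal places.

-0.94%

T = 6/12 years.
No-arbitrage forward: 0.18756 × 1.0207626 / 1.0255715 = 0.18668053 PLN/ZAR.
(F − S)/S ÷ T = (0.18668053 − 0.18756)/0.18756/(6/12) = -0.009378 → -0.94%.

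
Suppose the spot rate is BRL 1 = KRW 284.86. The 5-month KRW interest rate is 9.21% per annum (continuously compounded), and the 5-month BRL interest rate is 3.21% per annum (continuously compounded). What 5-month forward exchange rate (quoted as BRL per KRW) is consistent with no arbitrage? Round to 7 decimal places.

0.0034238

T = 5/12 years.
KRW growth factor: e^(0.0921×5/12) = 1.0391208.
BRL growth factor: e^(0.0321×5/12) = 1.0134648.
Forward (KRW per BRL) = 284.86 × 1.0391208 / 1.0134648 = 292.0713.
Quoted the other way: 1/292.0713 = 0.0034238 BRL per KRW.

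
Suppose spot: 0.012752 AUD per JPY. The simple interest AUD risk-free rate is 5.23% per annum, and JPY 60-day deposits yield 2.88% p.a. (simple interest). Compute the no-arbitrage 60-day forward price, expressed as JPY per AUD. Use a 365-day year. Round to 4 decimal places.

T = 60/365 years.
AUD accumulates by 1 + 0.0523×60/365 = 1.00859726.
JPY growth factor: 1 + 0.0288×60/365 = 1.00473425.
CIP: F = S · (grow AUD)/(grow JPY) = 0.012752 × 1.00859726/1.00473425 = 0.012801029 AUD per JPY.
Quoted the other way: 1/0.012801029 = 78.1187 JPY per AUD.

78.1187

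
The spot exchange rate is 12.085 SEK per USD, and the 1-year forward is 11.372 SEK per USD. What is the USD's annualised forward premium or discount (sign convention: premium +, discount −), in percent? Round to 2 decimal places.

-5.90%

T = 1 year.
USD trades forward at -5.89988% vs spot over the period.
×(1/T) gives -5.90% p.a.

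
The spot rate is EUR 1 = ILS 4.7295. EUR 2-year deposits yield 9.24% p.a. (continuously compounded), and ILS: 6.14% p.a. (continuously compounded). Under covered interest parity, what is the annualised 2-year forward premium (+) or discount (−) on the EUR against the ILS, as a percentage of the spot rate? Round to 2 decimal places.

T = 2 years.
No-arbitrage forward: 4.7295 × 1.1306583 / 1.2029778 = 4.4451763 ILS/EUR.
Annualised premium = (F − S)/S × (1/T) = (4.4451763 − 4.7295)/4.7295 ÷ 2 = -3.01%.

-3.01%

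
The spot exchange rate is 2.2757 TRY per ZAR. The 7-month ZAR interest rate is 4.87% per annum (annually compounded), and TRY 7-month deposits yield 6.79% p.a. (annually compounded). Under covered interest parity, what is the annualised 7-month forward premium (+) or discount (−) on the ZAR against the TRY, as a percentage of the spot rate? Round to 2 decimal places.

+1.82%

T = 7/12 years.
No-arbitrage forward: 2.2757 × 1.0390653 / 1.0281265 = 2.2999124 TRY/ZAR.
(F − S)/S ÷ T = (2.2999124 − 2.2757)/2.2757/(7/12) = 0.018239 → 1.82%.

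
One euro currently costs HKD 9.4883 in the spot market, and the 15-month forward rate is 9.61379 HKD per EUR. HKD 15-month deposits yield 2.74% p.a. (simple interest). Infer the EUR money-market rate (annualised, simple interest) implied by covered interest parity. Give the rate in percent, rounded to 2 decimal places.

1.66%

T = 15/12 years.
F/S = 9.61379/9.4883 = 1.0132258 = (growth of HKD) / (growth of EUR).
The HKD side grows by 1 + 0.0274×15/12 = 1.034250.
So the EUR growth factor = 1.0207498.
(1.0207498 − 1)/T = 0.016600, i.e. 1.66%.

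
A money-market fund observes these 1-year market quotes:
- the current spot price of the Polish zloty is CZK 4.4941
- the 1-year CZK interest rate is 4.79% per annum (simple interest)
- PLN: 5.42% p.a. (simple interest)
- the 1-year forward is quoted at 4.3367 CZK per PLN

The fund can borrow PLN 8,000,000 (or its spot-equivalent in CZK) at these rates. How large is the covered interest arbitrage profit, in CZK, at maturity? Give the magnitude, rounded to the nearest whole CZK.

CZK 1,100,946

T = 1 year.
Keep in PLN, deliver into the forward: 8,000,000·1.054200·4.3367 = CZK 36,573,993.12.
Swap to CZK now, deposit: 8,000,000·4.4941·1.047900 = CZK 37,674,939.12.
The quoted forward undervalues PLN, so borrow PLN, convert to CZK at spot, deposit the CZK at 4.79%, and buy PLN forward at 4.3367 to cover the loan.
The gap between the two covered legs is CZK 1,100,946.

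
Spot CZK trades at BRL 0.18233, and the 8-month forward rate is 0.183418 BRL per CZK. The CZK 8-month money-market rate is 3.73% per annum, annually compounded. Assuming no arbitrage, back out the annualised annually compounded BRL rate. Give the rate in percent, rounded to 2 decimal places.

T = 8/12 years.
By CIP, F/S equals the BRL-to-CZK growth ratio: 0.183418/0.18233 = 1.0059672.
The CZK side grows by (1 + 0.0373)^(8/12) = 1.0247146.
Hence g_BRL = 1.0308293.
r = 1.0308293^(12/8) − 1 = 0.046599 → 4.66%.

4.66%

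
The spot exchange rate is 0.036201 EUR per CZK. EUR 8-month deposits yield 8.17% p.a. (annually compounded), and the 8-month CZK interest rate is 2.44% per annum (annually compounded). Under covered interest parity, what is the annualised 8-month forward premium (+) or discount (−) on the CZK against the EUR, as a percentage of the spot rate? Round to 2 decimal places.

T = 8/12 years.
No-arbitrage forward: 0.036201 × 1.0537507 / 1.0162012 = 0.037538658 EUR/CZK.
(F − S)/S ÷ T = (0.037538658 − 0.036201)/0.036201/(8/12) = 0.055426 → 5.54%.

+5.54%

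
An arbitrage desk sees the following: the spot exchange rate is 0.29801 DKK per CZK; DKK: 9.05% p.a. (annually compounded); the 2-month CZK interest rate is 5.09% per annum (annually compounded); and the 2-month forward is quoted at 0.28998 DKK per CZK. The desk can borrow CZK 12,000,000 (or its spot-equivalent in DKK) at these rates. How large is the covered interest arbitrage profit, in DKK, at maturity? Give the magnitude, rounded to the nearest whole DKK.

T = 2/12 years.
Invest the CZK and cover forward: 12,000,000 × 1.008308818 × 0.28998 = DKK 3,508,672.69.
Convert at spot and invest in DKK: 12,000,000 × 0.29801 × 1.014544136 = DKK 3,628,131.58.
The quoted forward undervalues CZK, so borrow CZK, convert to DKK at spot, deposit the DKK at 9.05%, and buy CZK forward at 0.28998 to cover the loan.
The gap between the two covered legs is DKK 119,459.

DKK 119,459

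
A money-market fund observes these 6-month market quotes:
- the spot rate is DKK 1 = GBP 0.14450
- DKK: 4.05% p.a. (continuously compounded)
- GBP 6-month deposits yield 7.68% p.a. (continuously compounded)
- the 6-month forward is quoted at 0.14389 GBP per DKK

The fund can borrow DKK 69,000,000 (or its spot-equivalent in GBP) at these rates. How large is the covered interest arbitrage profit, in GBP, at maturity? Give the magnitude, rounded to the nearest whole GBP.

T = 6/12 years.
Route A — deposit DKK, sell forward: 69,000,000 × 1.020456422 × 0.14389 = GBP 10,131,509.74.
Route B — convert at spot, deposit GBP: 69,000,000 × 0.14450 × 1.039146808 = GBP 10,360,813.25.
The quoted forward undervalues DKK, so borrow DKK, convert to GBP at spot, deposit the GBP at 7.68%, and buy DKK forward at 0.14389 to cover the loan.
Profit = 10,360,813.25 − 10,131,509.74 = GBP 229,304.

GBP 229,304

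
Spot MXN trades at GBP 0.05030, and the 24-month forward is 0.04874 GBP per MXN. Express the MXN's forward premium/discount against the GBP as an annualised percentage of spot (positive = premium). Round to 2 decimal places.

-1.55%

T = 2 years.
Period premium: (0.04874 − 0.0503)/0.0503 = -0.0310139.
×(1/T) gives -1.55% p.a.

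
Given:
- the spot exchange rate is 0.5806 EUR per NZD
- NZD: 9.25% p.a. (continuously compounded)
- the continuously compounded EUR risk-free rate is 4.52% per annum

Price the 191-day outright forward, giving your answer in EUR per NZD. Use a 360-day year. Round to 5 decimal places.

T = 191/360 years.
Growth of 1 EUR over T: e^(0.0452×191/360) = 1.024271.
Growth of 1 NZD over T: e^(0.0925×191/360) = 1.0503006.
CIP: F = S · (grow EUR)/(grow NZD) = 0.5806 × 1.024271/1.0503006 = 0.5662110 EUR per NZD.

0.56621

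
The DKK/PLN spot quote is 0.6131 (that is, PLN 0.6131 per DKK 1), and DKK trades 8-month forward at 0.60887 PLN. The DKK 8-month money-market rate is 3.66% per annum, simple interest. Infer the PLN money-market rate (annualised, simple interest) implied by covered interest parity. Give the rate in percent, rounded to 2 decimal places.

2.60%

T = 8/12 years.
F/S = 0.60887/0.6131 = 0.9931006 = (growth of PLN) / (growth of DKK).
The DKK side grows by 1 + 0.0366×8/12 = 1.024400.
So the PLN growth factor = 1.0173323.
(1.0173323 − 1)/T = 0.025998, i.e. 2.60%.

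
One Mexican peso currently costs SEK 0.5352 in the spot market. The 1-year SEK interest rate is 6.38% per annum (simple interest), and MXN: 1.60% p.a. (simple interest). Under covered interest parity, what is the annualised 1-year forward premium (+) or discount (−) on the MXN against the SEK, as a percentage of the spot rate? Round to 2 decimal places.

+4.70%

T = 1 year.
F = S · g_SEK/g_MXN = 0.5352 × 1.063800/1.016000 = 0.5603797.
Annualised premium = (F − S)/S × (1/T) = (0.5603797 − 0.5352)/0.5352 ÷ 1 = 4.70%.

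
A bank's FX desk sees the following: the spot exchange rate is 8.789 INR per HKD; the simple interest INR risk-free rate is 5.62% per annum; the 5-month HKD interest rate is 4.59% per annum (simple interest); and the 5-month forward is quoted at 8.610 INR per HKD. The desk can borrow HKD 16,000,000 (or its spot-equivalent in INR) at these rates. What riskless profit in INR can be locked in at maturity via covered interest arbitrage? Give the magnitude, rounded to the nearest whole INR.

T = 5/12 years.
Keep in HKD, deliver into the forward: 16,000,000·1.019125·8.610 = INR 140,394,660.00.
Swap to INR now, deposit: 16,000,000·8.789·1.02341666667 = INR 143,916,945.33.
The quoted forward undervalues HKD, so borrow HKD, convert to INR at spot, deposit the INR at 5.62%, and buy HKD forward at 8.610 to cover the loan.
Profit = 143,916,945.33 − 140,394,660.00 = INR 3,522,285.

INR 3,522,285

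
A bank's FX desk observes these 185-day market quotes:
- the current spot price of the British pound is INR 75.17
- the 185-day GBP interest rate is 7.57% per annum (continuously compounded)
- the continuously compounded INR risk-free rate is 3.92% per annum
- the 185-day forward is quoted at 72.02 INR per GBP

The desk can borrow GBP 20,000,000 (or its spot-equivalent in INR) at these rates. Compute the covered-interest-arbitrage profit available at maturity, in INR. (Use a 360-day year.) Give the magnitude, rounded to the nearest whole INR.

INR 36,454,532

T = 185/360 years.
Route A — deposit GBP, sell forward: 20,000,000 × 1.039667955783 × 72.02 = INR 1,497,537,723.51.
Route B — convert at spot, deposit INR: 20,000,000 × 75.17 × 1.020348713086 = INR 1,533,992,255.25.
The quoted forward undervalues GBP, so borrow GBP, convert to INR at spot, deposit the INR at 3.92%, and buy GBP forward at 72.02 to cover the loan.
The gap between the two covered legs is INR 36,454,532.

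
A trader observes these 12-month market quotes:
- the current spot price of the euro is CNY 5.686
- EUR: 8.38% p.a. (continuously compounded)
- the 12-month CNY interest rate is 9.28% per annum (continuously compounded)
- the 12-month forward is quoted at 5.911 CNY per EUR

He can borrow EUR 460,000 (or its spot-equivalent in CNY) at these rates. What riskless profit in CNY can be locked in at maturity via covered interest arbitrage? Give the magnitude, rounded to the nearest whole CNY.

CNY 86,834

T = 1 year.
Route A — deposit EUR, sell forward: 460,000 × 1.08741139 × 5.911 = CNY 2,956,736.81.
Route B — convert at spot, deposit CNY: 460,000 × 5.686 × 1.097242265 = CNY 2,869,902.98.
The quoted forward overvalues EUR, so borrow CNY, buy EUR at spot, deposit the EUR at 8.38%, and sell the proceeds forward at 5.911.
The gap between the two covered legs is CNY 86,834.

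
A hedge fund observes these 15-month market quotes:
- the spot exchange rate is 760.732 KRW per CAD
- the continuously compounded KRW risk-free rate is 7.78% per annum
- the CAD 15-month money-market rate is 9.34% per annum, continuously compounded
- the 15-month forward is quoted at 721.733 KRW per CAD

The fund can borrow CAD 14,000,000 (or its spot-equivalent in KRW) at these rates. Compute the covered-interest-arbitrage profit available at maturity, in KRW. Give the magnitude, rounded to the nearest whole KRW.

KRW 382,462,386

T = 15/12 years.
Keep in CAD, deliver into the forward: 14,000,000·1.123838434959·721.733 = KRW 11,355,557,992.50.
Swap to KRW now, deposit: 14,000,000·760.732·1.10213587315 = KRW 11,738,020,378.74.
The quoted forward undervalues CAD, so borrow CAD, convert to KRW at spot, deposit the KRW at 7.78%, and buy CAD forward at 721.733 to cover the loan.
Profit = 11,738,020,378.74 − 11,355,557,992.50 = KRW 382,462,386.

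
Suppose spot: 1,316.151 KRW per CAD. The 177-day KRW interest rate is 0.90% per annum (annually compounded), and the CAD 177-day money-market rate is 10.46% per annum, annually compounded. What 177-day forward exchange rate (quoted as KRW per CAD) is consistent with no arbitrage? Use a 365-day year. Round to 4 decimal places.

1259.6247

T = 177/365 years.
KRW growth factor: (1 + 0.0090)^(177/365) = 1.0043543135.
CAD growth factor: (1 + 0.1046)^(177/365) = 1.04942519.
CIP: F = S · (grow KRW)/(grow CAD) = 1316.151 × 1.0043543135/1.04942519 = 1259.624742 KRW per CAD.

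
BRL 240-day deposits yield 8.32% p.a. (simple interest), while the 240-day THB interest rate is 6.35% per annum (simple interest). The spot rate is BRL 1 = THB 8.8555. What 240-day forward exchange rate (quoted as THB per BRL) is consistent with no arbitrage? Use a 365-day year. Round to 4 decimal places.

T = 240/365 years.
Growth of 1 THB over T: 1 + 0.0635×240/365 = 1.0417534.
BRL growth factor: 1 + 0.0832×240/365 = 1.0547068.
So F = 8.8555 × 1.0417534 / 1.0547068 = 8.746741 (THB/BRL).

8.7467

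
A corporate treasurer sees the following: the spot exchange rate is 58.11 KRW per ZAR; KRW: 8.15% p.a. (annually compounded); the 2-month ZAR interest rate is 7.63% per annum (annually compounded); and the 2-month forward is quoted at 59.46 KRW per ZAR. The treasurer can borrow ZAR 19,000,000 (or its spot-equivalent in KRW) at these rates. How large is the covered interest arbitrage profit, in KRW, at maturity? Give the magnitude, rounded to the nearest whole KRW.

T = 2/12 years.
Keep in ZAR, deliver into the forward: 19,000,000·1.012330270847·59.46 = KRW 1,143,670,000.19.
Swap to KRW now, deposit: 19,000,000·58.11·1.013143791172 = KRW 1,118,601,928.40.
The quoted forward overvalues ZAR, so borrow KRW, buy ZAR at spot, deposit the ZAR at 7.63%, and sell the proceeds forward at 59.46.
Arbitrage profit = |1,143,670,000.19 − 1,118,601,928.40| = KRW 25,068,072.

KRW 25,068,072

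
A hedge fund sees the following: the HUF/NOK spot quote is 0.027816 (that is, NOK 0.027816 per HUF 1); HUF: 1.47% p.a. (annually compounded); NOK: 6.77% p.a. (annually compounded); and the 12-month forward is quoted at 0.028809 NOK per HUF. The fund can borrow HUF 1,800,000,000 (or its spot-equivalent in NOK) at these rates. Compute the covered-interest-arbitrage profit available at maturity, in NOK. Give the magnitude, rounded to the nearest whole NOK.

T = 1 year.
Route A — deposit HUF, sell forward: 1,800,000,000 × 1.014700 × 0.028809 = NOK 52,618,486.14.
Route B — convert at spot, deposit NOK: 1,800,000,000 × 0.027816 × 1.067700 = NOK 53,458,457.76.
The quoted forward undervalues HUF, so borrow HUF, convert to NOK at spot, deposit the NOK at 6.77%, and buy HUF forward at 0.028809 to cover the loan.
Profit = 53,458,457.76 − 52,618,486.14 = NOK 839,972.

NOK 839,972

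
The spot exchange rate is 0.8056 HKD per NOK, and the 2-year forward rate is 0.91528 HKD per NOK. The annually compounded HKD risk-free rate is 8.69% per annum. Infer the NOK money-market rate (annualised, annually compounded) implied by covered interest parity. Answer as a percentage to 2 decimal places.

T = 2 years.
CIP gives F = S · g_HKD/g_NOK, so g_HKD/g_NOK = 0.91528/0.8056 = 1.1361470.
The HKD side grows by (1 + 0.0869)^2 = 1.1813516.
That pins the NOK growth at 1.0397876.
r = 1.0397876^(1/2) − 1 = 0.019700 → 1.97%.

1.97%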